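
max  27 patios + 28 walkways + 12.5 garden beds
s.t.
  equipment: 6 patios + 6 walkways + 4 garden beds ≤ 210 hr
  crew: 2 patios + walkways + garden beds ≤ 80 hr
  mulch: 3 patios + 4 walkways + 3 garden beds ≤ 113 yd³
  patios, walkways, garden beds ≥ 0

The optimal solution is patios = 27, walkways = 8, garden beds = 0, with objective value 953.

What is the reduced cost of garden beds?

-6.5

At the optimum: equipment uses 210 of 210 (binding); crew uses 62 of 80 (slack = 18); mulch uses 113 of 113 (binding).
Slack constraints have shadow price 0 (complementary slackness).
The binding rows give the dual system: 6·y_equipment + 3·y_mulch = 27 and 6·y_equipment + 4·y_mulch = 28.
→ y_equipment = 4 and y_mulch = 1.
Reduced cost of garden beds: c₃ − yᵀa₃ = 12.5 − (4·4 + 1·3) = 12.5 − 19 = -6.5.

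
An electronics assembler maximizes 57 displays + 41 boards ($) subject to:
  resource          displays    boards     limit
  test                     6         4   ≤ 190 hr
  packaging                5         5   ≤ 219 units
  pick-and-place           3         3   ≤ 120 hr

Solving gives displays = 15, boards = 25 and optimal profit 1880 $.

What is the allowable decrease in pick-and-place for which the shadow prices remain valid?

25

Binding constraints: test, pick-and-place. The basis is B = [[6,4],[3,3]] with det 6.
Per unit decrease in pick-and-place, x* moves by d = (0.6667, -1).
The basis stays optimal until boards reaches 0; allowable decrease = 25 hr.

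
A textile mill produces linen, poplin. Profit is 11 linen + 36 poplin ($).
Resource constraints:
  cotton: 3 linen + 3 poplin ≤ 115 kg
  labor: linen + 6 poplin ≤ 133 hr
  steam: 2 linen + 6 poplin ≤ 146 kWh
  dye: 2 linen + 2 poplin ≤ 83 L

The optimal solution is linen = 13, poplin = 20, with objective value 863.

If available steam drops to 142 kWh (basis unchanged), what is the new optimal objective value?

Check each constraint at x*: cotton 99/115 (slack 16); labor 133/133 (tight); steam 146/146 (tight); dye 66/83 (slack 17).
Slack constraints have shadow price 0 (complementary slackness).
The binding rows give the dual system: 1·y_labor + 2·y_steam = 11 and 6·y_labor + 6·y_steam = 36.
This yields shadow prices y_labor = 1, y_steam = 5.
Δz = y_steam·Δb = 5 × (-4) = -20, so new z* = 863 − 20 = 843.

843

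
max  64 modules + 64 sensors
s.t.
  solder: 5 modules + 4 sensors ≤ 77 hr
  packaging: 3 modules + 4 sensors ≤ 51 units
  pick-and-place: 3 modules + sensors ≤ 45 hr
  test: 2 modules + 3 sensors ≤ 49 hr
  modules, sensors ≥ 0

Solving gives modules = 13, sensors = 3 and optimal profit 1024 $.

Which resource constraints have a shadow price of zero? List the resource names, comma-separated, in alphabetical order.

solder: 77/77 (binding)
packaging: 51/51 (binding)
pick-and-place: 42/45 (slack 3)
test: 35/49 (slack 14)
By complementary slackness, a constraint with positive slack has shadow price 0 → pick-and-place, test.

pick-and-place, test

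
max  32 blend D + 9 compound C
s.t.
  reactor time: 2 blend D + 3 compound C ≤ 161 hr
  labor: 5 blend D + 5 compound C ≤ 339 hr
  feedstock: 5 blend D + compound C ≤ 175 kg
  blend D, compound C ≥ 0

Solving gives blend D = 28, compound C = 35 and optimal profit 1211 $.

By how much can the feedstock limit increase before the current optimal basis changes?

Binding constraints: reactor time, feedstock. The basis is B = [[2,3],[5,1]] with det -13.
Per unit increase in feedstock, x* moves by d = (0.2308, -0.1538).
The basis stays optimal until labor becomes binding; allowable increase = 62.4 kg.

62.4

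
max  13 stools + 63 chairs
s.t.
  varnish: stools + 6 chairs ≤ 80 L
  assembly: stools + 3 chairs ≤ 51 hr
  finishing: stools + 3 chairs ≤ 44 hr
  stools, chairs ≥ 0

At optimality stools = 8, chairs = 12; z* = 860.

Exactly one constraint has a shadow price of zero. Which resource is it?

assembly

varnish: 80/80 (binding)
assembly: 44/51 (slack 7)
finishing: 44/44 (binding)
By complementary slackness, a constraint with positive slack has shadow price 0 → assembly.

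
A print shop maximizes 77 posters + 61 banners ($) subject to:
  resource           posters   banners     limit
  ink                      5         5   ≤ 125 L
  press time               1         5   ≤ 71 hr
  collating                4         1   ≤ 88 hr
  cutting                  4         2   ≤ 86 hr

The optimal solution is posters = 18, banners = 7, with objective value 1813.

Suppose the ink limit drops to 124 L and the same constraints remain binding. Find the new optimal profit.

1804

Binding: ink and cutting. Non-binding: press time (18 unused), collating (9 unused).
Since press time, collating are not tight, their duals are 0.
From A_Bᵀ y = c: 5·y_ink + 4·y_cutting = 77; 5·y_ink + 2·y_cutting = 61.
This yields shadow prices y_ink = 9, y_cutting = 8.
Δz = y_ink·Δb = 9 × (-1) = -9, so new z* = 1813 − 9 = 1804.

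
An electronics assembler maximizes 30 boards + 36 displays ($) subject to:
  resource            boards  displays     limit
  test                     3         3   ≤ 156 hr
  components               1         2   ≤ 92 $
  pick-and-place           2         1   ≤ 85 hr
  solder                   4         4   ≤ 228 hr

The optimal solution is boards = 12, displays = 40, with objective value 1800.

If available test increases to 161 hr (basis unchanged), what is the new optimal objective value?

1840

Binding: test and components. Non-binding: pick-and-place (21 unused), solder (20 unused).
Slack constraints have shadow price 0 (complementary slackness).
From A_Bᵀ y = c: 3·y_test + 1·y_components = 30; 3·y_test + 2·y_components = 36.
This yields shadow prices y_test = 8, y_components = 6.
Δz = y_test·Δb = 8 × (5) = 40, so new z* = 1800 + 40 = 1840.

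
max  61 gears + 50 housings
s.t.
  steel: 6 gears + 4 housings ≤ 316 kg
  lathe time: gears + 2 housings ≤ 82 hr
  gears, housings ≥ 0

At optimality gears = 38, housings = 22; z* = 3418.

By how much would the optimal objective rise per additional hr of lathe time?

7

Check each constraint at x*: steel 316/316 (tight); lathe time 82/82 (tight).
Dual feasibility on the basic columns requires 6·y_steel + 1·y_lathe time = 61, 4·y_steel + 2·y_lathe time = 50.
This yields shadow prices y_steel = 9, y_lathe time = 7.
Shadow price of lathe time = 7.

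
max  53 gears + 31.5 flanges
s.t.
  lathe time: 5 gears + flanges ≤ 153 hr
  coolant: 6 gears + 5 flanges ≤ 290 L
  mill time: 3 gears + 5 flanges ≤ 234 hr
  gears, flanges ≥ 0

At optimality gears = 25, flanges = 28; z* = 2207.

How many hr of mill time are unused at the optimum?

19

mill time used = 3·25 + 5·28 = 215; slack = 234 − 215 = 19.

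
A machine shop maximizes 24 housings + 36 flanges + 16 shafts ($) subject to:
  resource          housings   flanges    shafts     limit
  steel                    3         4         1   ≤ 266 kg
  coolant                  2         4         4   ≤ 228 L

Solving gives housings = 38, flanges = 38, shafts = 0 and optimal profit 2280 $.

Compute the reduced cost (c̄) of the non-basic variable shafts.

At the optimum: steel uses 266 of 266 (binding); coolant uses 228 of 228 (binding).
The binding rows give the dual system: 3·y_steel + 2·y_coolant = 24 and 4·y_steel + 4·y_coolant = 36.
→ y_steel = 6 and y_coolant = 3.
Reduced cost of shafts: c₃ − yᵀa₃ = 16 − (6·1 + 3·4) = 16 − 18 = -2.

-2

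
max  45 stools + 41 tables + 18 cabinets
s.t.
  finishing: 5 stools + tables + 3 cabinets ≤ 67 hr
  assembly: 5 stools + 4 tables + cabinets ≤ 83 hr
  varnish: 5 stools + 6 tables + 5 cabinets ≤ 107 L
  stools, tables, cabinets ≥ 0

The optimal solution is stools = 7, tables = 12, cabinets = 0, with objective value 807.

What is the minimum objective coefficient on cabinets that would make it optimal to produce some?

At the optimum: finishing uses 47 of 67 (slack = 20); assembly uses 83 of 83 (binding); varnish uses 107 of 107 (binding).
Slack constraints have shadow price 0 (complementary slackness).
From A_Bᵀ y = c: 5·y_assembly + 5·y_varnish = 45; 4·y_assembly + 6·y_varnish = 41.
Solving: y_assembly = 6.5, y_varnish = 2.5.
cabinets enters the basis when its profit ≥ yᵀa₃ = 6.5·1 + 2.5·5 = 19.

19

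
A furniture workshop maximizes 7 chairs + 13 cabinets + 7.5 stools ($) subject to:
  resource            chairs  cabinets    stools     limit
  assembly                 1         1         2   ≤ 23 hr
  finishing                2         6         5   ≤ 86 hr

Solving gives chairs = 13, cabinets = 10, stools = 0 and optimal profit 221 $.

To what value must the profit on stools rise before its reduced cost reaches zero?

15.5

At the optimum: assembly uses 23 of 23 (binding); finishing uses 86 of 86 (binding).
From A_Bᵀ y = c: 1·y_assembly + 2·y_finishing = 7; 1·y_assembly + 6·y_finishing = 13.
→ y_assembly = 4 and y_finishing = 1.5.
stools enters the basis when its profit ≥ yᵀa₃ = 4·2 + 1.5·5 = 15.5.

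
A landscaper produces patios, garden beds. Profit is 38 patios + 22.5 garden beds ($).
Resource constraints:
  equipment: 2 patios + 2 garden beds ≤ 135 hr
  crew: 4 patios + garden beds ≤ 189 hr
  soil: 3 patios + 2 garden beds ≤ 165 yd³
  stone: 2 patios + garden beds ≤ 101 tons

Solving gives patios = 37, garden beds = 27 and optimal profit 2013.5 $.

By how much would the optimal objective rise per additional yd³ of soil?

Binding: soil and stone. Non-binding: equipment (7 unused), crew (14 unused).
Since equipment, crew are not tight, their duals are 0.
Dual feasibility on the basic columns requires 3·y_soil + 2·y_stone = 38, 2·y_soil + 1·y_stone = 22.5.
→ y_soil = 7 and y_stone = 8.5.
Shadow price of soil = 7.

7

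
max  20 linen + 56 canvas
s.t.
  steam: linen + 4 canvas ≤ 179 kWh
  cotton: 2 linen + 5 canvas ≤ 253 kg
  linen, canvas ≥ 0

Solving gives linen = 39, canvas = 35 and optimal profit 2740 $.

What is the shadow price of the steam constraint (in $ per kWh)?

4

Both steam and cotton are binding at x*.
The binding rows give the dual system: 1·y_steam + 2·y_cotton = 20 and 4·y_steam + 5·y_cotton = 56.
→ y_steam = 4 and y_cotton = 8.
Shadow price of steam = 4.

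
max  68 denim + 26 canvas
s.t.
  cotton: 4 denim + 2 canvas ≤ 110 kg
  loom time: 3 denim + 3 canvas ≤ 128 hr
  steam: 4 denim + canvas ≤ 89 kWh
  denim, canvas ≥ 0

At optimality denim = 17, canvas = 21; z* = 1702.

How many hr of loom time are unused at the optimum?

loom time used = 3·17 + 3·21 = 114; slack = 128 − 114 = 14.

14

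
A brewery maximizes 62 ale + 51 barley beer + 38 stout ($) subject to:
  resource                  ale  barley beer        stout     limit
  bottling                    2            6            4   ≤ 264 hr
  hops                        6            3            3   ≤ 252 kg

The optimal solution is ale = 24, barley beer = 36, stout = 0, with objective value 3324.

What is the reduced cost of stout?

At the optimum: bottling uses 264 of 264 (binding); hops uses 252 of 252 (binding).
The binding rows give the dual system: 2·y_bottling + 6·y_hops = 62 and 6·y_bottling + 3·y_hops = 51.
Solving: y_bottling = 4, y_hops = 9.
Reduced cost of stout: c₃ − yᵀa₃ = 38 − (4·4 + 9·3) = 38 − 43 = -5.

-5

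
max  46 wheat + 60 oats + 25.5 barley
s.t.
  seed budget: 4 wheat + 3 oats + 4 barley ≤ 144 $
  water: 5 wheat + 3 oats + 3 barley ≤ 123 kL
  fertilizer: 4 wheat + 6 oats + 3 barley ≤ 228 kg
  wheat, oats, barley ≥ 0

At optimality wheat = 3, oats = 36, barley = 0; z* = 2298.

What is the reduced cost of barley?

Binding: water and fertilizer. Non-binding: seed budget (24 unused).
Slack constraints have shadow price 0 (complementary slackness).
Dual feasibility on the basic columns requires 5·y_water + 4·y_fertilizer = 46, 3·y_water + 6·y_fertilizer = 60.
Solving: y_water = 2, y_fertilizer = 9.
Reduced cost of barley: c₃ − yᵀa₃ = 25.5 − (2·3 + 9·3) = 25.5 − 33 = -7.5.

-7.5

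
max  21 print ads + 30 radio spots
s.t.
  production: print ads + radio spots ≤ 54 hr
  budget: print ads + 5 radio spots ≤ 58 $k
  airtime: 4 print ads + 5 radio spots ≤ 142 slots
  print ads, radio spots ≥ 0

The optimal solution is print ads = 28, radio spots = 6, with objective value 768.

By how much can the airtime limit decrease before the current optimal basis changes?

Binding constraints: budget, airtime. The basis is B = [[1,5],[4,5]] with det -15.
Per unit decrease in airtime, x* moves by d = (-0.3333, 0.0667).
The basis stays optimal until print ads reaches 0; allowable decrease = 84 slots.

84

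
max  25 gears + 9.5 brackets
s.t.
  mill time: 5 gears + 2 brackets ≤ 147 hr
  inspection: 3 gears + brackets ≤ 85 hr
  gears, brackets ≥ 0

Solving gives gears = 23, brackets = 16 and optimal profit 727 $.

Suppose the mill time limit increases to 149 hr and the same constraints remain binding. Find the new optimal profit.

At the optimum: mill time uses 147 of 147 (binding); inspection uses 85 of 85 (binding).
Dual feasibility on the basic columns requires 5·y_mill time + 3·y_inspection = 25, 2·y_mill time + 1·y_inspection = 9.5.
This yields shadow prices y_mill time = 3.5, y_inspection = 2.5.
Δz = y_mill time·Δb = 3.5 × (2) = 7, so new z* = 727 + 7 = 734.

734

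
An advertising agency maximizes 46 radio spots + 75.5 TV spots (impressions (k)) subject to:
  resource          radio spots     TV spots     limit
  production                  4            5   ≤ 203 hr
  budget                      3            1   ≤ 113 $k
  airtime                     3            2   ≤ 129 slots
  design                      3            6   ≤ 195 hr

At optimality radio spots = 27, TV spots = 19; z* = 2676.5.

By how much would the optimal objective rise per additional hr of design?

At the optimum: production uses 203 of 203 (binding); budget uses 100 of 113 (slack = 13); airtime uses 119 of 129 (slack = 10); design uses 195 of 195 (binding).
By complementary slackness, y = 0 for the non-binding constraints.
Dual feasibility on the basic columns requires 4·y_production + 3·y_design = 46, 5·y_production + 6·y_design = 75.5.
→ y_production = 5.5 and y_design = 8.
Shadow price of design = 8.

8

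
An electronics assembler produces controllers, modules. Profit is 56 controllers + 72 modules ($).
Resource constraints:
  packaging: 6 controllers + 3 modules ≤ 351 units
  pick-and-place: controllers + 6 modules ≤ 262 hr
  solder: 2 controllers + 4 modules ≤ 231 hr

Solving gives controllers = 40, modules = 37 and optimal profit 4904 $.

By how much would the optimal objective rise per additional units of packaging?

8

Check each constraint at x*: packaging 351/351 (tight); pick-and-place 262/262 (tight); solder 228/231 (slack 3).
Slack constraints have shadow price 0 (complementary slackness).
The binding rows give the dual system: 6·y_packaging + 1·y_pick-and-place = 56 and 3·y_packaging + 6·y_pick-and-place = 72.
→ y_packaging = 8 and y_pick-and-place = 8.
Shadow price of packaging = 8.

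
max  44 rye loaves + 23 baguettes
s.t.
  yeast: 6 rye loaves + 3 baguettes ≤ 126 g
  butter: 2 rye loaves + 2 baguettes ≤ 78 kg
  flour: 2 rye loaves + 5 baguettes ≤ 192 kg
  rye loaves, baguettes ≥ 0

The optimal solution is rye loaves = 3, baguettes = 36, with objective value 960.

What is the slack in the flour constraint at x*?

flour used = 2·3 + 5·36 = 186; slack = 192 − 186 = 6.

6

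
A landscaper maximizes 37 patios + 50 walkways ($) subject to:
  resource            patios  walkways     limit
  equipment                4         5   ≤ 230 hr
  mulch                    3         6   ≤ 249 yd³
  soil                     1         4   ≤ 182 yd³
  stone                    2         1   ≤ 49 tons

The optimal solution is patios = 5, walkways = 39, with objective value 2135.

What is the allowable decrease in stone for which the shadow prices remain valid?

Binding constraints: mulch, stone. The basis is B = [[3,6],[2,1]] with det -9.
Per unit decrease in stone, x* moves by d = (-0.6667, 0.3333).
The basis stays optimal until patios reaches 0; allowable decrease = 7.5 tons.

7.5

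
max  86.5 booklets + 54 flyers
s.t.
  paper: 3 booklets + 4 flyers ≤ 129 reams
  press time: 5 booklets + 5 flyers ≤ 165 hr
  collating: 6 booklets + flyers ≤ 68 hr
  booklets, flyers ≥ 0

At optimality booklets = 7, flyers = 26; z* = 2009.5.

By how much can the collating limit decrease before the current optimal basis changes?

20

Binding constraints: press time, collating. The basis is B = [[5,5],[6,1]] with det -25.
Per unit decrease in collating, x* moves by d = (-0.2, 0.2).
The basis stays optimal until paper becomes binding; allowable decrease = 20 hr.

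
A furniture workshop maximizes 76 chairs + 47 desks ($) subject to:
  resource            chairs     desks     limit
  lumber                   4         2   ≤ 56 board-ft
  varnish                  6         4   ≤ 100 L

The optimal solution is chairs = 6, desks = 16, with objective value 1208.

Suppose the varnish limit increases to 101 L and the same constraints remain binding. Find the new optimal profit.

1217

Check each constraint at x*: lumber 56/56 (tight); varnish 100/100 (tight).
The binding rows give the dual system: 4·y_lumber + 6·y_varnish = 76 and 2·y_lumber + 4·y_varnish = 47.
→ y_lumber = 5.5 and y_varnish = 9.
Δz = y_varnish·Δb = 9 × (1) = 9, so new z* = 1208 + 9 = 1217.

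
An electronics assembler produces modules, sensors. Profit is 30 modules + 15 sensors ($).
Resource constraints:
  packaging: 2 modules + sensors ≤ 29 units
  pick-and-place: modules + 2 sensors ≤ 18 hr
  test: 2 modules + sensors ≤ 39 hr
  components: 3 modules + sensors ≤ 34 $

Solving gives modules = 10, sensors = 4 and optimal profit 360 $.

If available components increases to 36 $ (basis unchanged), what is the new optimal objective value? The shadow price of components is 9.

378

Δb = 2, so new z* = 360 + (9)·(2) = 360 + 18 = 378.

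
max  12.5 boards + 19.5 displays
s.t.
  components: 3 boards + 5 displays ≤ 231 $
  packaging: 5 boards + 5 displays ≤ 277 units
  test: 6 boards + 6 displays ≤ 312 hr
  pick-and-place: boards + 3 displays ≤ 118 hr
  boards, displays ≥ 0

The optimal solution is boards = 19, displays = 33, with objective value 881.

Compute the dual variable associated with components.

0

Binding: test and pick-and-place. Non-binding: components (9 unused), packaging (17 unused).
Since components, packaging are not tight, their duals are 0.
From A_Bᵀ y = c: 6·y_test + 1·y_pick-and-place = 12.5; 6·y_test + 3·y_pick-and-place = 19.5.
→ y_test = 1.5 and y_pick-and-place = 3.5.
Shadow price of components = 0.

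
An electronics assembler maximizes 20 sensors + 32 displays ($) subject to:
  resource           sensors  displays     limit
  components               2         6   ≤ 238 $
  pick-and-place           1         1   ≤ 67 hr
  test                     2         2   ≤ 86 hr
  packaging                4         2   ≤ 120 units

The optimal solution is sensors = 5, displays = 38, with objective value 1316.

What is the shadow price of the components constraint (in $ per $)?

Binding: components and test. Non-binding: pick-and-place (24 unused), packaging (24 unused).
By complementary slackness, y = 0 for the non-binding constraints.
From A_Bᵀ y = c: 2·y_components + 2·y_test = 20; 6·y_components + 2·y_test = 32.
Solving: y_components = 3, y_test = 7.
Shadow price of components = 3.

3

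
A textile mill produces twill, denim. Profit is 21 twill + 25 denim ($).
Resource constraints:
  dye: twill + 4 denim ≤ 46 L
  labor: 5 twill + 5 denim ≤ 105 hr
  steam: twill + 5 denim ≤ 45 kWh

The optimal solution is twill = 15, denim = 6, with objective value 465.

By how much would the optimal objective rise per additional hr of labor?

4

At the optimum: dye uses 39 of 46 (slack = 7); labor uses 105 of 105 (binding); steam uses 45 of 45 (binding).
Slack constraints have shadow price 0 (complementary slackness).
Dual feasibility on the basic columns requires 5·y_labor + 1·y_steam = 21, 5·y_labor + 5·y_steam = 25.
Solving: y_labor = 4, y_steam = 1.
Shadow price of labor = 4.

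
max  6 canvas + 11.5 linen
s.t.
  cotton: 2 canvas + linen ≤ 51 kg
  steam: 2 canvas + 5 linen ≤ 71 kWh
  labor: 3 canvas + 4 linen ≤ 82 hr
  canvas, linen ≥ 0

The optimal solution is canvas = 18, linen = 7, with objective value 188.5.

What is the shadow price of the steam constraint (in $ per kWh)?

Check each constraint at x*: cotton 43/51 (slack 8); steam 71/71 (tight); labor 82/82 (tight).
Slack constraints have shadow price 0 (complementary slackness).
Dual feasibility on the basic columns requires 2·y_steam + 3·y_labor = 6, 5·y_steam + 4·y_labor = 11.5.
Solving: y_steam = 1.5, y_labor = 1.
Shadow price of steam = 1.5.

1.5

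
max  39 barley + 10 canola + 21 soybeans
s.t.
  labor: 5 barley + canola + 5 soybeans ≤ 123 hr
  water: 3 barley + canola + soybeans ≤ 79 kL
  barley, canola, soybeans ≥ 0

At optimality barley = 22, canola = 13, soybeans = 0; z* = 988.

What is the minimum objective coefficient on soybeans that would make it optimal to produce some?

At the optimum: labor uses 123 of 123 (binding); water uses 79 of 79 (binding).
The binding rows give the dual system: 5·y_labor + 3·y_water = 39 and 1·y_labor + 1·y_water = 10.
This yields shadow prices y_labor = 4.5, y_water = 5.5.
soybeans enters the basis when its profit ≥ yᵀa₃ = 4.5·5 + 5.5·1 = 28.

28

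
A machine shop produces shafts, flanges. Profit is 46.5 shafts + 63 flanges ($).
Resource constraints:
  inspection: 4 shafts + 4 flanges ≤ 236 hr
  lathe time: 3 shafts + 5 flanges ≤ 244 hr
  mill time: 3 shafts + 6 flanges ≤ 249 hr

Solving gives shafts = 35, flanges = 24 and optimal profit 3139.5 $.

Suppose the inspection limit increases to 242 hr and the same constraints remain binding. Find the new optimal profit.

3184.5

Check each constraint at x*: inspection 236/236 (tight); lathe time 225/244 (slack 19); mill time 249/249 (tight).
Slack constraints have shadow price 0 (complementary slackness).
Dual feasibility on the basic columns requires 4·y_inspection + 3·y_mill time = 46.5, 4·y_inspection + 6·y_mill time = 63.
→ y_inspection = 7.5 and y_mill time = 5.5.
Δz = y_inspection·Δb = 7.5 × (6) = 45, so new z* = 3139.5 + 45 = 3184.5.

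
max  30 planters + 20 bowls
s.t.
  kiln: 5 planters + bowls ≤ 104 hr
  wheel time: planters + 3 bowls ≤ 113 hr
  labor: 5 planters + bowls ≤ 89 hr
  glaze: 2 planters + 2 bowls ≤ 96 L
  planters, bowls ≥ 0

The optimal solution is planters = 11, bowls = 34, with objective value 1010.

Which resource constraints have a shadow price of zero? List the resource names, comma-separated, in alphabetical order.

kiln: 89/104 (slack 15)
wheel time: 113/113 (binding)
labor: 89/89 (binding)
glaze: 90/96 (slack 6)
By complementary slackness, a constraint with positive slack has shadow price 0 → glaze, kiln.

glaze, kiln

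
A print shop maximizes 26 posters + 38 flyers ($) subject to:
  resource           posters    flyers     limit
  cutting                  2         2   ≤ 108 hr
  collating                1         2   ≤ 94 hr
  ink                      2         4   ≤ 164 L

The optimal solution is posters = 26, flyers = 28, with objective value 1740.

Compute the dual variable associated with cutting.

Binding: cutting and ink. Non-binding: collating (12 unused).
Slack constraints have shadow price 0 (complementary slackness).
Dual feasibility on the basic columns requires 2·y_cutting + 2·y_ink = 26, 2·y_cutting + 4·y_ink = 38.
→ y_cutting = 7 and y_ink = 6.
Shadow price of cutting = 7.

7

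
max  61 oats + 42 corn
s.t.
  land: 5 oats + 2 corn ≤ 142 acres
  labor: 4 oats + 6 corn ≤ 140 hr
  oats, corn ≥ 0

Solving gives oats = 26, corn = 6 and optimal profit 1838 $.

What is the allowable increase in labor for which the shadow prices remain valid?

Binding constraints: land, labor. The basis is B = [[5,2],[4,6]] with det 22.
Per unit increase in labor, x* moves by d = (-0.0909, 0.2273).
The basis stays optimal until oats reaches 0; allowable increase = 286 hr.

286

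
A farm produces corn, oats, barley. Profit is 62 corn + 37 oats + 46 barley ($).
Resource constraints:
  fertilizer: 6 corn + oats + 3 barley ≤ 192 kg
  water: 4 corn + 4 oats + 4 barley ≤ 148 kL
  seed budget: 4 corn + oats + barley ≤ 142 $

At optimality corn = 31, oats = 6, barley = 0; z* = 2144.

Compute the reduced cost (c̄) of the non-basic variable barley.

Check each constraint at x*: fertilizer 192/192 (tight); water 148/148 (tight); seed budget 130/142 (slack 12).
By complementary slackness, y = 0 for the non-binding constraint.
From A_Bᵀ y = c: 6·y_fertilizer + 4·y_water = 62; 1·y_fertilizer + 4·y_water = 37.
→ y_fertilizer = 5 and y_water = 8.
Reduced cost of barley: c₃ − yᵀa₃ = 46 − (5·3 + 8·4) = 46 − 47 = -1.

-1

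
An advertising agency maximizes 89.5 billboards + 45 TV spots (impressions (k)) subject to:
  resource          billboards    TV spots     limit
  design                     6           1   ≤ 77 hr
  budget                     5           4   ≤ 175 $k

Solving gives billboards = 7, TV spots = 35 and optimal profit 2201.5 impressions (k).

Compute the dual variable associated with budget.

9.5

At the optimum: design uses 77 of 77 (binding); budget uses 175 of 175 (binding).
From A_Bᵀ y = c: 6·y_design + 5·y_budget = 89.5; 1·y_design + 4·y_budget = 45.
→ y_design = 7 and y_budget = 9.5.
Shadow price of budget = 9.5.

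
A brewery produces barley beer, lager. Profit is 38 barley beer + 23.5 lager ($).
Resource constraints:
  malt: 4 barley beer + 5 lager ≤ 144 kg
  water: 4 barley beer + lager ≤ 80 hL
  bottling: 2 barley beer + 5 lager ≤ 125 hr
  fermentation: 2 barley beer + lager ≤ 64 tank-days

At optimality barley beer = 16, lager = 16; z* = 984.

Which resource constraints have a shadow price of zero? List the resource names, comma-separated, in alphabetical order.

bottling, fermentation

malt: 144/144 (binding)
water: 80/80 (binding)
bottling: 112/125 (slack 13)
fermentation: 48/64 (slack 16)
By complementary slackness, a constraint with positive slack has shadow price 0 → bottling, fermentation.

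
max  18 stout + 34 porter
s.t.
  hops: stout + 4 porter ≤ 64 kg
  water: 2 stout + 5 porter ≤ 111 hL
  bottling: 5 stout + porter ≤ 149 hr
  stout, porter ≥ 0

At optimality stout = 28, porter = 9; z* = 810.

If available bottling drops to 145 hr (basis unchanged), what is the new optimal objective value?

802

Binding: hops and bottling. Non-binding: water (10 unused).
By complementary slackness, y = 0 for the non-binding constraint.
From A_Bᵀ y = c: 1·y_hops + 5·y_bottling = 18; 4·y_hops + 1·y_bottling = 34.
→ y_hops = 8 and y_bottling = 2.
Δz = y_bottling·Δb = 2 × (-4) = -8, so new z* = 810 − 8 = 802.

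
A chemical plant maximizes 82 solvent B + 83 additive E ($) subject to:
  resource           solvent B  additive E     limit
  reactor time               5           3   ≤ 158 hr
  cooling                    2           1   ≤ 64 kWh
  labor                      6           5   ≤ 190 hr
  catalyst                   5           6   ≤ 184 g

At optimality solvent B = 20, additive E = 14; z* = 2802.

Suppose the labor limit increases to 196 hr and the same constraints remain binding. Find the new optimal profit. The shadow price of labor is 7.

2844

Δb = 6, so new z* = 2802 + (7)·(6) = 2802 + 42 = 2844.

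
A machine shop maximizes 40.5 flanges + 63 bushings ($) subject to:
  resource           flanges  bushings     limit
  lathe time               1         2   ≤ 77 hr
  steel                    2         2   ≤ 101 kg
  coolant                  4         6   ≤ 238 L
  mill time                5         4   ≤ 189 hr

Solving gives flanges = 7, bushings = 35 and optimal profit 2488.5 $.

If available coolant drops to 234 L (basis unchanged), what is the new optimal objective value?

Check each constraint at x*: lathe time 77/77 (tight); steel 84/101 (slack 17); coolant 238/238 (tight); mill time 175/189 (slack 14).
Since steel, mill time are not tight, their duals are 0.
From A_Bᵀ y = c: 1·y_lathe time + 4·y_coolant = 40.5; 2·y_lathe time + 6·y_coolant = 63.
→ y_lathe time = 4.5 and y_coolant = 9.
Δz = y_coolant·Δb = 9 × (-4) = -36, so new z* = 2488.5 − 36 = 2452.5.

2452.5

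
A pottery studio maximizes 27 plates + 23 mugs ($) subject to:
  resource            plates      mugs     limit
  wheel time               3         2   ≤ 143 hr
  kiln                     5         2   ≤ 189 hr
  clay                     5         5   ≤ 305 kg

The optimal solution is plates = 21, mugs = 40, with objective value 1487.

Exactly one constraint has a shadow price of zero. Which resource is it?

wheel time: 143/143 (binding)
kiln: 185/189 (slack 4)
clay: 305/305 (binding)
By complementary slackness, a constraint with positive slack has shadow price 0 → kiln.

kiln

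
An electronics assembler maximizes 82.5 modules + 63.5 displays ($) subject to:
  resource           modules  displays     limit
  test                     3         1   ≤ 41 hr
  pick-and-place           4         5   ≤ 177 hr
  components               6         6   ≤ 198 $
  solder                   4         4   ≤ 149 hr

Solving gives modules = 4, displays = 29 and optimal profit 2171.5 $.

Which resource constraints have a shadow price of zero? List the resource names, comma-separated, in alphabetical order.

test: 41/41 (binding)
pick-and-place: 161/177 (slack 16)
components: 198/198 (binding)
solder: 132/149 (slack 17)
By complementary slackness, a constraint with positive slack has shadow price 0 → pick-and-place, solder.

pick-and-place, solder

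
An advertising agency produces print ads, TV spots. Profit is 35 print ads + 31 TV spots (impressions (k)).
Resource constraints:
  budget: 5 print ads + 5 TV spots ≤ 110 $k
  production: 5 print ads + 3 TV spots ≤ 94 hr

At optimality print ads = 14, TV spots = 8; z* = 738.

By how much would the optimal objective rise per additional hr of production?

2

Check each constraint at x*: budget 110/110 (tight); production 94/94 (tight).
Dual feasibility on the basic columns requires 5·y_budget + 5·y_production = 35, 5·y_budget + 3·y_production = 31.
Solving: y_budget = 5, y_production = 2.
Shadow price of production = 2.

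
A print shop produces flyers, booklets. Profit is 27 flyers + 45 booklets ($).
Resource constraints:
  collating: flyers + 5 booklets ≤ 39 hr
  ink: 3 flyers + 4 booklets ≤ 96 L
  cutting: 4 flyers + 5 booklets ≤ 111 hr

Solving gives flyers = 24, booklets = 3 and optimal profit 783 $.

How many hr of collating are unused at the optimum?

0

collating used = 1·24 + 5·3 = 39; slack = 39 − 39 = 0.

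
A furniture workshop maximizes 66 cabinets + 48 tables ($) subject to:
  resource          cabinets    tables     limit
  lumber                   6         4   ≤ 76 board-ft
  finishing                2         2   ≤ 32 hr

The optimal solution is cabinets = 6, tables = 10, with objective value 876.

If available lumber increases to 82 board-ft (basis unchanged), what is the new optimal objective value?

At the optimum: lumber uses 76 of 76 (binding); finishing uses 32 of 32 (binding).
From A_Bᵀ y = c: 6·y_lumber + 2·y_finishing = 66; 4·y_lumber + 2·y_finishing = 48.
Solving: y_lumber = 9, y_finishing = 6.
Δz = y_lumber·Δb = 9 × (6) = 54, so new z* = 876 + 54 = 930.

930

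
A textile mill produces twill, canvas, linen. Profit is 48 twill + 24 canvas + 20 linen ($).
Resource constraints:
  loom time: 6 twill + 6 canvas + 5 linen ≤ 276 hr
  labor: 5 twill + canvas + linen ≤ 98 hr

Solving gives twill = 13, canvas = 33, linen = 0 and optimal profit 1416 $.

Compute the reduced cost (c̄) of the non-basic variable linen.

Check each constraint at x*: loom time 276/276 (tight); labor 98/98 (tight).
Dual feasibility on the basic columns requires 6·y_loom time + 5·y_labor = 48, 6·y_loom time + 1·y_labor = 24.
This yields shadow prices y_loom time = 3, y_labor = 6.
Reduced cost of linen: c₃ − yᵀa₃ = 20 − (3·5 + 6·1) = 20 − 21 = -1.

-1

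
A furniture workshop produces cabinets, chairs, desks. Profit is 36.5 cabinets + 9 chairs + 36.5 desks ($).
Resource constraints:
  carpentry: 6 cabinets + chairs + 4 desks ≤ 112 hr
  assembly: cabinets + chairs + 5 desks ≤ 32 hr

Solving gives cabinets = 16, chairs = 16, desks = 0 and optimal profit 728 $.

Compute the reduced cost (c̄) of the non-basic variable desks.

Both carpentry and assembly are binding at x*.
From A_Bᵀ y = c: 6·y_carpentry + 1·y_assembly = 36.5; 1·y_carpentry + 1·y_assembly = 9.
Solving: y_carpentry = 5.5, y_assembly = 3.5.
Reduced cost of desks: c₃ − yᵀa₃ = 36.5 − (5.5·4 + 3.5·5) = 36.5 − 39.5 = -3.

-3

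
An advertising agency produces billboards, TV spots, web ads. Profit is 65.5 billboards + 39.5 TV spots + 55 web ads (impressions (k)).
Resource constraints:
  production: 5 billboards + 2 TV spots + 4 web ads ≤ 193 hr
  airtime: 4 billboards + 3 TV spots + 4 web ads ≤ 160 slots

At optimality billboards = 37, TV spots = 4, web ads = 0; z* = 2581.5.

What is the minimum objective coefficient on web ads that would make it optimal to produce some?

60

Both production and airtime are binding at x*.
The binding rows give the dual system: 5·y_production + 4·y_airtime = 65.5 and 2·y_production + 3·y_airtime = 39.5.
This yields shadow prices y_production = 5.5, y_airtime = 9.5.
web ads enters the basis when its profit ≥ yᵀa₃ = 5.5·4 + 9.5·4 = 60.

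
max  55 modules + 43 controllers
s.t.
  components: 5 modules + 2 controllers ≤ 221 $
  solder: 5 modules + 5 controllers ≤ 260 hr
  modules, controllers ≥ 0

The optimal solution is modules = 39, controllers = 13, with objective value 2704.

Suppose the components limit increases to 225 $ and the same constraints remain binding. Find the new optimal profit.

2720

Both components and solder are binding at x*.
Dual feasibility on the basic columns requires 5·y_components + 5·y_solder = 55, 2·y_components + 5·y_solder = 43.
→ y_components = 4 and y_solder = 7.
Δz = y_components·Δb = 4 × (4) = 16, so new z* = 2704 + 16 = 2720.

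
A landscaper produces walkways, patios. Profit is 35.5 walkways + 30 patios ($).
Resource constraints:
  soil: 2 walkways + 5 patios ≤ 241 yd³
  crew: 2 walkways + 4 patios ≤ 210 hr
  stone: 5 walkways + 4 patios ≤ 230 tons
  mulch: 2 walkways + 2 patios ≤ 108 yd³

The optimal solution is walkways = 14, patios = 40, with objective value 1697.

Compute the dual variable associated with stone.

At the optimum: soil uses 228 of 241 (slack = 13); crew uses 188 of 210 (slack = 22); stone uses 230 of 230 (binding); mulch uses 108 of 108 (binding).
Slack constraints have shadow price 0 (complementary slackness).
The binding rows give the dual system: 5·y_stone + 2·y_mulch = 35.5 and 4·y_stone + 2·y_mulch = 30.
This yields shadow prices y_stone = 5.5, y_mulch = 4.
Shadow price of stone = 5.5.

5.5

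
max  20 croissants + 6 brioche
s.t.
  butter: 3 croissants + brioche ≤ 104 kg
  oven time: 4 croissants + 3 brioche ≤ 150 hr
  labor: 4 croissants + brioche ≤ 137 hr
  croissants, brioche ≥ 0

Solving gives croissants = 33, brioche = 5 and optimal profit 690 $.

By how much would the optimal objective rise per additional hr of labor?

At the optimum: butter uses 104 of 104 (binding); oven time uses 147 of 150 (slack = 3); labor uses 137 of 137 (binding).
Slack constraints have shadow price 0 (complementary slackness).
Dual feasibility on the basic columns requires 3·y_butter + 4·y_labor = 20, 1·y_butter + 1·y_labor = 6.
This yields shadow prices y_butter = 4, y_labor = 2.
Shadow price of labor = 2.

2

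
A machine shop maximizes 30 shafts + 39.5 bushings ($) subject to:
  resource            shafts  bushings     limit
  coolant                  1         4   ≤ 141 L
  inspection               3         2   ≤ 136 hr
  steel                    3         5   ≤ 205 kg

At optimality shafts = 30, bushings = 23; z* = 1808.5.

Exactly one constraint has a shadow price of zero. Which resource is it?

coolant: 122/141 (slack 19)
inspection: 136/136 (binding)
steel: 205/205 (binding)
By complementary slackness, a constraint with positive slack has shadow price 0 → coolant.

coolant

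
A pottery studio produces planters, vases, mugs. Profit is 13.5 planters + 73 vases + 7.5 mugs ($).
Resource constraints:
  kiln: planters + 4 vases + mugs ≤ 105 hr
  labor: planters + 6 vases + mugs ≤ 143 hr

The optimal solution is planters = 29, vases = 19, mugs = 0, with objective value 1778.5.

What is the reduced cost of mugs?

-6

At the optimum: kiln uses 105 of 105 (binding); labor uses 143 of 143 (binding).
The binding rows give the dual system: 1·y_kiln + 1·y_labor = 13.5 and 4·y_kiln + 6·y_labor = 73.
Solving: y_kiln = 4, y_labor = 9.5.
Reduced cost of mugs: c₃ − yᵀa₃ = 7.5 − (4·1 + 9.5·1) = 7.5 − 13.5 = -6.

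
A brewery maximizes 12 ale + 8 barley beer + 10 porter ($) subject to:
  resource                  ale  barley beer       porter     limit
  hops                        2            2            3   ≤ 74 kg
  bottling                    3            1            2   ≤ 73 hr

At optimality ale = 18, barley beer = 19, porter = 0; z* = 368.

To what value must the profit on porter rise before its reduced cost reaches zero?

Check each constraint at x*: hops 74/74 (tight); bottling 73/73 (tight).
Dual feasibility on the basic columns requires 2·y_hops + 3·y_bottling = 12, 2·y_hops + 1·y_bottling = 8.
This yields shadow prices y_hops = 3, y_bottling = 2.
porter enters the basis when its profit ≥ yᵀa₃ = 3·3 + 2·2 = 13.

13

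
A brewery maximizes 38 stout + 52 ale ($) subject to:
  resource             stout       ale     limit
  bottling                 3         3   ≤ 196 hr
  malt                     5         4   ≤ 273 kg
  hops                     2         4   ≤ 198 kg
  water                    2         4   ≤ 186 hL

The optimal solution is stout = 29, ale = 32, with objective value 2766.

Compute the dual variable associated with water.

At the optimum: bottling uses 183 of 196 (slack = 13); malt uses 273 of 273 (binding); hops uses 186 of 198 (slack = 12); water uses 186 of 186 (binding).
Since bottling, hops are not tight, their duals are 0.
Dual feasibility on the basic columns requires 5·y_malt + 2·y_water = 38, 4·y_malt + 4·y_water = 52.
→ y_malt = 4 and y_water = 9.
Shadow price of water = 9.

9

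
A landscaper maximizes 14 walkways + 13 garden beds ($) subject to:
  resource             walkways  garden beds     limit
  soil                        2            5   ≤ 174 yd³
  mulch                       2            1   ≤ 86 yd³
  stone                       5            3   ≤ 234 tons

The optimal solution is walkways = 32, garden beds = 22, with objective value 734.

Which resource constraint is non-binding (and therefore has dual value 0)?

stone

soil: 174/174 (binding)
mulch: 86/86 (binding)
stone: 226/234 (slack 8)
By complementary slackness, a constraint with positive slack has shadow price 0 → stone.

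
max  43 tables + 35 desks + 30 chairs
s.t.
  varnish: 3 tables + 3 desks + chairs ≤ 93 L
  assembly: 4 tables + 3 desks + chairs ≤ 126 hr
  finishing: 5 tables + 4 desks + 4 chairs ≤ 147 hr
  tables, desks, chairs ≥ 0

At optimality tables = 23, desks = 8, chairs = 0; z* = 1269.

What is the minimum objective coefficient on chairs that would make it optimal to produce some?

Check each constraint at x*: varnish 93/93 (tight); assembly 116/126 (slack 10); finishing 147/147 (tight).
Since assembly is not tight, its dual is 0.
Dual feasibility on the basic columns requires 3·y_varnish + 5·y_finishing = 43, 3·y_varnish + 4·y_finishing = 35.
Solving: y_varnish = 1, y_finishing = 8.
chairs enters the basis when its profit ≥ yᵀa₃ = 1·1 + 8·4 = 33.

33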